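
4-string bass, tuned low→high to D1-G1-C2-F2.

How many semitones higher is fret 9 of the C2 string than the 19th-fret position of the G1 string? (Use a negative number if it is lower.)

C2 at fret 9 → A2 (MIDI 45); G1 at fret 19 → D3 (MIDI 50).
45 − 50 = -5, so the two pitches are 5 semitones apart.

-5 semitones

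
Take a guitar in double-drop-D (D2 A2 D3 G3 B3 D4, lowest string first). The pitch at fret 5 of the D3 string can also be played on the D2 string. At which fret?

17

D3 at fret 5 is D3 + 5 semitones = G3.
The open D2 string is 12 semitones below the open D3, so the same pitch on the D2 string lies at fret 5 + 12 = 17.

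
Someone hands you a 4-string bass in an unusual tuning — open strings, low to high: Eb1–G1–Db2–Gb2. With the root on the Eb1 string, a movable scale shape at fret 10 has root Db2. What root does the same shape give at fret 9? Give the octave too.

Moving from fret 10 to fret 9 shifts the root by -1 semitone.
Db2 down 1 semitone is C2.

C2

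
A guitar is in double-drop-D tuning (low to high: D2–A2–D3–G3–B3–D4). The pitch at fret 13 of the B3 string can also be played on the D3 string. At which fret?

22

B3 at fret 13 is B3 + 13 semitones = C5.
The open D3 string is 9 semitones below the open B3, so the same pitch on the D3 string lies at fret 13 + 9 = 22.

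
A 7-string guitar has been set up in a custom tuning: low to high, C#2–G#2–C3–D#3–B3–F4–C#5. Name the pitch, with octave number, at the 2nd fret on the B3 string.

Each fret is one semitone, so B3 + 2 = C#4.
(Equivalently spelled Db4.)

C#4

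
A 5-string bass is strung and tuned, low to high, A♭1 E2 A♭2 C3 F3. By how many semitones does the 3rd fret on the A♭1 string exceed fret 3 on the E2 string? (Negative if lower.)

A♭1 at fret 3 → B1 (MIDI 35); E2 at fret 3 → G2 (MIDI 43).
35 − 43 = -8, so the two pitches are 8 semitones apart.

-8 semitones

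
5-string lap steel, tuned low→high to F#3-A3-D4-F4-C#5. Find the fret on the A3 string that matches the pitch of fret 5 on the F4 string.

Fret 5 on F4 is MIDI 65 + 5 = 70 (A#4). On the A3 string (open MIDI 57), that pitch is 70 − 57 = fret 13.

13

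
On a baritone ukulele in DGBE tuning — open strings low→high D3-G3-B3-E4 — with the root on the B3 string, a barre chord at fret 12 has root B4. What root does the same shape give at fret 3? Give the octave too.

Moving from fret 12 to fret 3 shifts the root by -9 semitones.
B4 down 9 semitones is D4.

D4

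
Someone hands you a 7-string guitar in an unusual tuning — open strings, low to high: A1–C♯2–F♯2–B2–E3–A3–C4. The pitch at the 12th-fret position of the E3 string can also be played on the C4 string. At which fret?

Fret 12 on E3 is MIDI 52 + 12 = 64 (E4). On the C4 string (open MIDI 60), that pitch is 64 − 60 = fret 4.

4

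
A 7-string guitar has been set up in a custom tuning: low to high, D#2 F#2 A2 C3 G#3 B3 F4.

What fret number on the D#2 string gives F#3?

15

F#3 is 15 semitones above the open D#2 (D#–E–F–F#–…–E–F–F#), so it sits at fret 15.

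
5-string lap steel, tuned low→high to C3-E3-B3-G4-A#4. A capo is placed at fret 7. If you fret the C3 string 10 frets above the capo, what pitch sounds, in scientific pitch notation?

F4

The capo raises the open C3 by 7 semitones to G3; fretting 10 more gives C3 + 7 + 10 = C3 + 17 semitones = F4.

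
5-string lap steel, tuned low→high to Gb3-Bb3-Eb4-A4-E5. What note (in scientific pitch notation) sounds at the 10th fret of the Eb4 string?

Db5

Each fret is one semitone, so Eb4 + 10 = Db5.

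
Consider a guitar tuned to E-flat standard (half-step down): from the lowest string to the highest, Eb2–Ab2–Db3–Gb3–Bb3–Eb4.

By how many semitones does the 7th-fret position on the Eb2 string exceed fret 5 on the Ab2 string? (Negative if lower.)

Eb2 at fret 7 → Bb2 (MIDI 46); Ab2 at fret 5 → Db3 (MIDI 49).
46 − 49 = -3, so the two pitches are 3 semitones apart.

-3 semitones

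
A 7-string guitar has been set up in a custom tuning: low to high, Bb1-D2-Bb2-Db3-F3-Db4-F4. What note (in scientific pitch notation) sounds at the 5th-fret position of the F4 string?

Bb4

Each fret is one semitone, so F4 + 5 = Bb4.
(Equivalently spelled A#4.)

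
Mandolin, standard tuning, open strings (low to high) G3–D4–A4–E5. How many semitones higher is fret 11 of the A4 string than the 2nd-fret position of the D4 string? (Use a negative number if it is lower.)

16 semitones

A4 at fret 11 → G#5 (MIDI 80); D4 at fret 2 → E4 (MIDI 64).
80 − 64 = 16, so the two pitches are 16 semitones apart.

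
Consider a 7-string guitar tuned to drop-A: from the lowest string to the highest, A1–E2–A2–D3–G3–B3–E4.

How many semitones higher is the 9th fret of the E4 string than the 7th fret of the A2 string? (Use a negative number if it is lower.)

E4 at fret 9 → C#5 (MIDI 73); A2 at fret 7 → E3 (MIDI 52).
73 − 52 = 21, so the two pitches are 21 semitones apart.

21 semitones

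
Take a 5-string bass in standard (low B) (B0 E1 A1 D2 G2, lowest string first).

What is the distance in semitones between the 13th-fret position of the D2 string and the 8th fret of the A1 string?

10 semitones

D2 at fret 13 → D♯3 (MIDI 51); A1 at fret 8 → F2 (MIDI 41).
51 − 41 = 10, so the two pitches are 10 semitones apart, with D♯3 the higher.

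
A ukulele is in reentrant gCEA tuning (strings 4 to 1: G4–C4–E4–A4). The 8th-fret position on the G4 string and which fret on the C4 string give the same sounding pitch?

G4 at fret 8 is G4 + 8 semitones = D#5.
The open C4 string is 7 semitones below the open G4, so the same pitch on the C4 string lies at fret 8 + 7 = 15.

15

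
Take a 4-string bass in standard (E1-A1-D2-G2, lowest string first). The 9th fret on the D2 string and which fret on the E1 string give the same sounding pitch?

19

D2 at fret 9 is D2 + 9 semitones = B2.
The open E1 string is 10 semitones below the open D2, so the same pitch on the E1 string lies at fret 9 + 10 = 19.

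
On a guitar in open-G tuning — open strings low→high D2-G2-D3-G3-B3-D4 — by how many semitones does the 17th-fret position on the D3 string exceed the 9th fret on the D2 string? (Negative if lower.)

D3 at fret 17 → G4 (MIDI 67); D2 at fret 9 → B2 (MIDI 47).
67 − 47 = 20, so the two pitches are 20 semitones apart.

20 semitones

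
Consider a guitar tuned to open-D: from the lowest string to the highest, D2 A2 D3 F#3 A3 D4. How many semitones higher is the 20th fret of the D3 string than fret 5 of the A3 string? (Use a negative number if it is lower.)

D3 at fret 20 → A#4 (MIDI 70); A3 at fret 5 → D4 (MIDI 62).
70 − 62 = 8, so the two pitches are 8 semitones apart.

8 semitones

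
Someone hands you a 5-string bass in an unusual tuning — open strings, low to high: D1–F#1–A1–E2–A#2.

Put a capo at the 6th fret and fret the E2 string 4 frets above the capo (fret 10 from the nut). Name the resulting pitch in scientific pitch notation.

The capo raises the open E2 by 6 semitones to A#2; fretting 4 more gives E2 + 6 + 4 = E2 + 10 semitones = D3.

D3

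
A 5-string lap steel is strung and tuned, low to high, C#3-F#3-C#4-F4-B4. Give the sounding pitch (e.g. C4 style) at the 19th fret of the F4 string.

C6

The open F4 string plus 19 semitones: F–F#–G–G#–…–A#–B–C.
The walk passes from B into C 2 times, so the octave number goes from 4 to 6.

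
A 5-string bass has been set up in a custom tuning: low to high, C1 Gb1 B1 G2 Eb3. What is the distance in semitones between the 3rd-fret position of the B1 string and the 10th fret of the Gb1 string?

B1 at fret 3 → D2 (MIDI 38); Gb1 at fret 10 → E2 (MIDI 40).
38 − 40 = -2, so the two pitches are 2 semitones apart, with E2 the higher.

2 semitones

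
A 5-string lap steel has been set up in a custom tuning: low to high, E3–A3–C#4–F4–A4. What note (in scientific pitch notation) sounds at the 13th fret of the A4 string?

A#5

A4 is MIDI 69. Adding 13 gives 82, which is A#5.
(Equivalently spelled Bb5.)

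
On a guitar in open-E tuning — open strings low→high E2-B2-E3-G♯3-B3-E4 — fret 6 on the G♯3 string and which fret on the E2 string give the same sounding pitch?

22

G♯3 at fret 6 is G♯3 + 6 semitones = D4.
The open E2 string is 16 semitones below the open G♯3, so the same pitch on the E2 string lies at fret 6 + 16 = 22.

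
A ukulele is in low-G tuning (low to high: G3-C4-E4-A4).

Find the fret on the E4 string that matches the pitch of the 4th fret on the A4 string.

9

A4 at fret 4 is A4 + 4 semitones = C♯5.
The open E4 string is 5 semitones below the open A4, so the same pitch on the E4 string lies at fret 4 + 5 = 9.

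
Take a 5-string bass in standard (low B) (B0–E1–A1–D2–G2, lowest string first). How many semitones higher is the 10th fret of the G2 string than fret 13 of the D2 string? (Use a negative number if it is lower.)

2 semitones

G2 at fret 10 → F3 (MIDI 53); D2 at fret 13 → D#3 (MIDI 51).
53 − 51 = 2, so the two pitches are 2 semitones apart.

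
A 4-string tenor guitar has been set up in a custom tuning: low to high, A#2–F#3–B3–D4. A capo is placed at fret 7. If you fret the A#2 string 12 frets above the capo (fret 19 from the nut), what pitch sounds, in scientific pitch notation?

The capo raises the open A#2 by 7 semitones to F3; fretting 12 more gives A#2 + 7 + 12 = A#2 + 19 semitones = F4.

F4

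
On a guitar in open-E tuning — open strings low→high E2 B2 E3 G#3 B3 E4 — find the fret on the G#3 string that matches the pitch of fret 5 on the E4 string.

13

Fret 5 on E4 is MIDI 64 + 5 = 69 (A4). On the G#3 string (open MIDI 56), that pitch is 69 − 56 = fret 13.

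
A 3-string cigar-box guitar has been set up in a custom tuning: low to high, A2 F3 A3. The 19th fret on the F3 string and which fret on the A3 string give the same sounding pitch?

15

Fret 19 on F3 is MIDI 53 + 19 = 72 (C5). On the A3 string (open MIDI 57), that pitch is 72 − 57 = fret 15.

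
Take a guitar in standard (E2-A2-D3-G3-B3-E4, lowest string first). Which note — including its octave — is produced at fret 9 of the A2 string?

F♯3

Each fret is one semitone, so A2 + 9 = F♯3.
(Equivalently spelled G♭3.)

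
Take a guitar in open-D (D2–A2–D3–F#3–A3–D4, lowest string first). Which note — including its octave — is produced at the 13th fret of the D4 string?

D#5

Each fret is one semitone, so D4 + 13 = D#5.
(Equivalently spelled Eb5.)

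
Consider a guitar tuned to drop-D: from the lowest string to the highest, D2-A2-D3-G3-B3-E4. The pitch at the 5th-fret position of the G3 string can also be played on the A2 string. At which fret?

15

G3 at fret 5 is G3 + 5 semitones = C4.
The open A2 string is 10 semitones below the open G3, so the same pitch on the A2 string lies at fret 5 + 10 = 15.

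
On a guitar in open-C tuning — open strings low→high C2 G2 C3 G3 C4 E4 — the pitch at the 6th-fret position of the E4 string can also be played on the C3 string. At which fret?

22

E4 at fret 6 is E4 + 6 semitones = A♯4.
The open C3 string is 16 semitones below the open E4, so the same pitch on the C3 string lies at fret 6 + 16 = 22.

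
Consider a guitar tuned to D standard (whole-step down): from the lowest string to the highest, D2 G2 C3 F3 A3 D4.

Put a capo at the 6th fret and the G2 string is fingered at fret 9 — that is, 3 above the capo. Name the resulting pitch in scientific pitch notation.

E3

The capo raises the open G2 by 6 semitones to C#3; fretting 3 more gives G2 + 6 + 3 = G2 + 9 semitones = E3.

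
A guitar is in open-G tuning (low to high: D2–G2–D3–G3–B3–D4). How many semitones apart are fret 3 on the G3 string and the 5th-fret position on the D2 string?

G3 at fret 3 → A♯3 (MIDI 58); D2 at fret 5 → G2 (MIDI 43).
58 − 43 = 15, so the two pitches are 15 semitones apart, with A♯3 the higher.

15 semitones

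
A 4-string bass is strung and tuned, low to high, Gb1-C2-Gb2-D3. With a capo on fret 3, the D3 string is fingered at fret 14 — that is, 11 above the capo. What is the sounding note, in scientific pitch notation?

The capo raises the open D3 by 3 semitones to F3; fretting 11 more gives D3 + 3 + 11 = D3 + 14 semitones = E4.

E4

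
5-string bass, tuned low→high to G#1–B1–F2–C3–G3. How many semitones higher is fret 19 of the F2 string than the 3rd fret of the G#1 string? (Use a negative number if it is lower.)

25 semitones

F2 at fret 19 → C4 (MIDI 60); G#1 at fret 3 → B1 (MIDI 35).
60 − 35 = 25, so the two pitches are 25 semitones apart.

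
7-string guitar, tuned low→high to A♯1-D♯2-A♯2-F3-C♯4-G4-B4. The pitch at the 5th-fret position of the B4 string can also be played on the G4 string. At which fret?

Fret 5 on B4 is MIDI 71 + 5 = 76 (E5). On the G4 string (open MIDI 67), that pitch is 76 − 67 = fret 9.

9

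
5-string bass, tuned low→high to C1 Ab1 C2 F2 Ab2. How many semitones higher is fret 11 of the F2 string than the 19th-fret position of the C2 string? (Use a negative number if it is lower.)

-3 semitones

F2 at fret 11 → E3 (MIDI 52); C2 at fret 19 → G3 (MIDI 55).
52 − 55 = -3, so the two pitches are 3 semitones apart.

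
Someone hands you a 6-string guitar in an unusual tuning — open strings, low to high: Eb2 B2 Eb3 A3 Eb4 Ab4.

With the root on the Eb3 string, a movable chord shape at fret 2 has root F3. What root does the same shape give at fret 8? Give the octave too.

B3

Moving from fret 2 to fret 8 shifts the root by 6 semitones.
F3 up 6 semitones is B3.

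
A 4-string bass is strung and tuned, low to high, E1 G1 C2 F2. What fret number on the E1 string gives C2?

8

C2 is 8 semitones above the open E1 (E–F–F#–G–G#–A–A#–B–C), so it sits at fret 8.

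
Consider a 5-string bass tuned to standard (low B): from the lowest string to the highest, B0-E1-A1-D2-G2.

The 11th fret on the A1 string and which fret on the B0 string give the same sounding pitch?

21

Fret 11 on A1 is MIDI 33 + 11 = 44 (G#2). On the B0 string (open MIDI 23), that pitch is 44 − 23 = fret 21.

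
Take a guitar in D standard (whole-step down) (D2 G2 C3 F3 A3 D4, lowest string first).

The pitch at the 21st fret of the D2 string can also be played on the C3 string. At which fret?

11

Fret 21 on D2 is MIDI 38 + 21 = 59 (B3). On the C3 string (open MIDI 48), that pitch is 59 − 48 = fret 11.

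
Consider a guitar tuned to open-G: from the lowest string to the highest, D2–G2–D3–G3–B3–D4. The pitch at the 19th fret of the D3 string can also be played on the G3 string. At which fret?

Fret 19 on D3 is MIDI 50 + 19 = 69 (A4). On the G3 string (open MIDI 55), that pitch is 69 − 55 = fret 14.

14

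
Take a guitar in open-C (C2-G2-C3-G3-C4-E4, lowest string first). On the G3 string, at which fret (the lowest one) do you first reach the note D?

From G3, count semitones up the chromatic scale until reaching D: G–G#–A–A#–B–C–C#–D — 7 steps.

7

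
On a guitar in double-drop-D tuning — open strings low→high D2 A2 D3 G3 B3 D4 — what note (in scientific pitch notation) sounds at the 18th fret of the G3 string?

C♯5

Each fret is one semitone, so G3 + 18 = C♯5.
(Equivalently spelled D♭5.)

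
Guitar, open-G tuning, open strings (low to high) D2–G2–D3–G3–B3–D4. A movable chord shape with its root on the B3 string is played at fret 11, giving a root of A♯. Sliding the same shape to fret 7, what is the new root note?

Moving from fret 11 to fret 7 shifts the root by -4 semitones.
A♯ down 4 semitones is F♯.

F♯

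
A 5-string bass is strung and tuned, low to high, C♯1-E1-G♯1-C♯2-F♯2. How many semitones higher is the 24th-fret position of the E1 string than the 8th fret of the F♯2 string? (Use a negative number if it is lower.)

E1 at fret 24 → E3 (MIDI 52); F♯2 at fret 8 → D3 (MIDI 50).
52 − 50 = 2, so the two pitches are 2 semitones apart.

2 semitones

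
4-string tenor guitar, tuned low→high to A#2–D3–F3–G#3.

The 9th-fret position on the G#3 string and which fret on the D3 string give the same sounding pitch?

15

G#3 at fret 9 is G#3 + 9 semitones = F4.
The open D3 string is 6 semitones below the open G#3, so the same pitch on the D3 string lies at fret 9 + 6 = 15.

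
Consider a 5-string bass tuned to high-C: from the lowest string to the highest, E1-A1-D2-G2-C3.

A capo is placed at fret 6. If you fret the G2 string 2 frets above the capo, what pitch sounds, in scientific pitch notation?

D#3

The capo raises the open G2 by 6 semitones to C#3; fretting 2 more gives G2 + 6 + 2 = G2 + 8 semitones = D#3.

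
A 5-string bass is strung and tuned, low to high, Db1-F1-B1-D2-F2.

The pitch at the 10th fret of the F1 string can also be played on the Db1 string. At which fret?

F1 at fret 10 is F1 + 10 semitones = Eb2.
The open Db1 string is 4 semitones below the open F1, so the same pitch on the Db1 string lies at fret 10 + 4 = 14.

14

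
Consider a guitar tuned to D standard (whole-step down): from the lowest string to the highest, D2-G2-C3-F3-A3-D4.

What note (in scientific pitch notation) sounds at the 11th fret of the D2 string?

C♯3

D2 is MIDI 38. Adding 11 gives 49, which is C♯3.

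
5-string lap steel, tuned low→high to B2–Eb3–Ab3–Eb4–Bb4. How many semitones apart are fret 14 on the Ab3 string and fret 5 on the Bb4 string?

Ab3 at fret 14 → Bb4 (MIDI 70); Bb4 at fret 5 → Eb5 (MIDI 75).
70 − 75 = -5, so the two pitches are 5 semitones apart, with Eb5 the higher.

5 semitones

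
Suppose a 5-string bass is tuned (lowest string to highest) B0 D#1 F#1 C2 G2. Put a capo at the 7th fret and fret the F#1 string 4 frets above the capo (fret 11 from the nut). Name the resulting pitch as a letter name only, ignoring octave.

The capo raises the open F#1 by 7 semitones to C#2; fretting 4 more gives F#1 + 7 + 4 = F#1 + 11 semitones, landing on F.

F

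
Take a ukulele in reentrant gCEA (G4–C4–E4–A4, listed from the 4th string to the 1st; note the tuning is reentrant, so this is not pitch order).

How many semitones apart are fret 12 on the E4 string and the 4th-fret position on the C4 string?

E4 at fret 12 → E5 (MIDI 76); C4 at fret 4 → E4 (MIDI 64).
76 − 64 = 12, so the two pitches are 12 semitones apart, with E5 the higher.

12 semitones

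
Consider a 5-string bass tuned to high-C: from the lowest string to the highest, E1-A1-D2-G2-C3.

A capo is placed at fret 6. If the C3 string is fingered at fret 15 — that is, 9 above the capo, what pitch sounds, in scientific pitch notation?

D#4

The capo raises the open C3 by 6 semitones to F#3; fretting 9 more gives C3 + 6 + 9 = C3 + 15 semitones = D#4.
(Also written Eb.)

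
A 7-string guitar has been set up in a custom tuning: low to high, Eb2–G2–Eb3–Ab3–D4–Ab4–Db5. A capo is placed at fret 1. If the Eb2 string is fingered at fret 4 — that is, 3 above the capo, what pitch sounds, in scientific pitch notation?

G2

The capo raises the open Eb2 by 1 semitone to E2; fretting 3 more gives Eb2 + 1 + 3 = Eb2 + 4 semitones = G2.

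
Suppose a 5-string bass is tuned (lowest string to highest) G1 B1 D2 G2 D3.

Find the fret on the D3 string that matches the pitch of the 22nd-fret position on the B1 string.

B1 at fret 22 is B1 + 22 semitones = A3.
The open D3 string is 15 semitones above the open B1, so the same pitch on the D3 string lies at fret 22 − 15 = 7.

7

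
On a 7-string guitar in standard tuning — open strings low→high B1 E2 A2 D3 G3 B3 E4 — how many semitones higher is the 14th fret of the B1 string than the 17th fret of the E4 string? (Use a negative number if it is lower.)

B1 at fret 14 → C#3 (MIDI 49); E4 at fret 17 → A5 (MIDI 81).
49 − 81 = -32, so the two pitches are 32 semitones apart.

-32 semitones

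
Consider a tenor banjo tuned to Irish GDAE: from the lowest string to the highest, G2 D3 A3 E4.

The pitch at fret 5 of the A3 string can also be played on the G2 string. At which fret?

19

Fret 5 on A3 is MIDI 57 + 5 = 62 (D4). On the G2 string (open MIDI 43), that pitch is 62 − 43 = fret 19.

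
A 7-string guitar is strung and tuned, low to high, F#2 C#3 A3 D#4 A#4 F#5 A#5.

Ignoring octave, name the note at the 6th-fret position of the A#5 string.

Each fret is one semitone, so A#5 + 6 = E.

E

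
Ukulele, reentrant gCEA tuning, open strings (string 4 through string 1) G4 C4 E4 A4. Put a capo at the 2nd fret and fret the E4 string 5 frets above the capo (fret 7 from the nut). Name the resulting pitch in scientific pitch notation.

The capo raises the open E4 by 2 semitones to F#4; fretting 5 more gives E4 + 2 + 5 = E4 + 7 semitones = B4.

B4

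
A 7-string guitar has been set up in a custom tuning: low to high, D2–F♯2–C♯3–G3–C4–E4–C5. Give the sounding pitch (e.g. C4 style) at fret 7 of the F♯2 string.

Each fret is one semitone, so F♯2 + 7 = C♯3.

C♯3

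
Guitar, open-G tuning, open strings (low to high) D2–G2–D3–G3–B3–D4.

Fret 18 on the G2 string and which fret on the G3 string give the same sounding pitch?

6

Fret 18 on G2 is MIDI 43 + 18 = 61 (C♯4). On the G3 string (open MIDI 55), that pitch is 61 − 55 = fret 6.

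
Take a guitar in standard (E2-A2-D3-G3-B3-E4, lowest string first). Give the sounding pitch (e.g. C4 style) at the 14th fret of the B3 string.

C#5

The open B3 string plus 14 semitones: B–C–C#–D–…–B–C–C#.
The walk passes from B into C 2 times, so the octave number goes from 3 to 5.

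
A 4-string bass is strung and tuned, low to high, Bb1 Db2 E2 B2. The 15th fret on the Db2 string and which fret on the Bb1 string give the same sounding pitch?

Fret 15 on Db2 is MIDI 37 + 15 = 52 (E3). On the Bb1 string (open MIDI 34), that pitch is 52 − 34 = fret 18.

18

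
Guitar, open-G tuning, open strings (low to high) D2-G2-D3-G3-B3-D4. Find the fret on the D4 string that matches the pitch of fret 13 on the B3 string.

10

Fret 13 on B3 is MIDI 59 + 13 = 72 (C5). On the D4 string (open MIDI 62), that pitch is 72 − 62 = fret 10.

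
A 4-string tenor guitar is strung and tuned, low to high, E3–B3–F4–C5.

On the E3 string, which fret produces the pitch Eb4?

11

Eb4 is 11 semitones above the open E3 (E–F–Gb–G–…–Db–D–Eb), so it sits at fret 11.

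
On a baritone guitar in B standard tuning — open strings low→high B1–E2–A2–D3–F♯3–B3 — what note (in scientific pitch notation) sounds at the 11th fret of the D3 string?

Each fret is one semitone, so D3 + 11 = C♯4.
(Equivalently spelled D♭4.)

C♯4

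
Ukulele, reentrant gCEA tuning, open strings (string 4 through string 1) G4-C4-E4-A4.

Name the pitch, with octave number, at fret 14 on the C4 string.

C4 is MIDI 60. Adding 14 gives 74, which is D5.

D5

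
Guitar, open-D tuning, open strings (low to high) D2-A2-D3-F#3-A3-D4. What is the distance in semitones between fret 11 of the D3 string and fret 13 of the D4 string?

D3 at fret 11 → C#4 (MIDI 61); D4 at fret 13 → D#5 (MIDI 75).
61 − 75 = -14, so the two pitches are 14 semitones apart, with D#5 the higher.

14 semitones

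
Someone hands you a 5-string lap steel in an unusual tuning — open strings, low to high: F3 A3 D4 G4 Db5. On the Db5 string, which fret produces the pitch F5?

F5 is 4 semitones above the open Db5 (Db–D–Eb–E–F), so it sits at fret 4.

4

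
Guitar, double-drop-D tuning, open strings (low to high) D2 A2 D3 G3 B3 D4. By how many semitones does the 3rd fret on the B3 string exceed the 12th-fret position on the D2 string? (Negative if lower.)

12 semitones

B3 at fret 3 → D4 (MIDI 62); D2 at fret 12 → D3 (MIDI 50).
62 − 50 = 12, so the two pitches are 12 semitones apart.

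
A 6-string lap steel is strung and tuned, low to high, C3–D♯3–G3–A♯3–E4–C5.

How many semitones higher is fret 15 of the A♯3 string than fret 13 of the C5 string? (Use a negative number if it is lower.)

A♯3 at fret 15 → C♯5 (MIDI 73); C5 at fret 13 → C♯6 (MIDI 85).
73 − 85 = -12, so the two pitches are 12 semitones apart.

-12 semitones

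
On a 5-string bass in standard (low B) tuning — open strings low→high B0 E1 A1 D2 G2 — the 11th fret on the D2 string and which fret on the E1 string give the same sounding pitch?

21

D2 at fret 11 is D2 + 11 semitones = C#3.
The open E1 string is 10 semitones below the open D2, so the same pitch on the E1 string lies at fret 11 + 10 = 21.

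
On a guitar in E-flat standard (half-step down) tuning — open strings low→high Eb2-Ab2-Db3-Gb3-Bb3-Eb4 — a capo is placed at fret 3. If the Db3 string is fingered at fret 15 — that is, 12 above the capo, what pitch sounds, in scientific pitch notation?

E4

The capo raises the open Db3 by 3 semitones to E3; fretting 12 more gives Db3 + 3 + 12 = Db3 + 15 semitones = E4.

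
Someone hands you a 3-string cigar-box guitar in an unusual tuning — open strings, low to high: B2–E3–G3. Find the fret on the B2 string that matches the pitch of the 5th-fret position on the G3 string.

13

G3 at fret 5 is G3 + 5 semitones = C4.
The open B2 string is 8 semitones below the open G3, so the same pitch on the B2 string lies at fret 5 + 8 = 13.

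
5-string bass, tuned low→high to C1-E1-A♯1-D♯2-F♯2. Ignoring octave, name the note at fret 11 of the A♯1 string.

A

A♯1 is MIDI 34. Adding 11 gives 45; 45 mod 12 = 9, i.e. A.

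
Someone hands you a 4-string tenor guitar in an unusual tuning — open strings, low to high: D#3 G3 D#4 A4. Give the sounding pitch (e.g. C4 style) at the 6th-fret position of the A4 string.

Each fret is one semitone, so A4 + 6 = D#5.

D#5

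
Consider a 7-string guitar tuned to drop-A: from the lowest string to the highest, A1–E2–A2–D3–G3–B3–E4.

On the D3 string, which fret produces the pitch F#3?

4

F#3 is 4 semitones above the open D3 (D–D#–E–F–F#), so it sits at fret 4.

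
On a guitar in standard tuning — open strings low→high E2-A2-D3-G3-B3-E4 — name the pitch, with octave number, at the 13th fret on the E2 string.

F3

Each fret is one semitone, so E2 + 13 = F3.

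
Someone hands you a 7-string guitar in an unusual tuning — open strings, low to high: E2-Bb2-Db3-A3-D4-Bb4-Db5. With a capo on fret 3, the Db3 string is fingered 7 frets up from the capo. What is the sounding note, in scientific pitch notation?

B3

The capo raises the open Db3 by 3 semitones to E3; fretting 7 more gives Db3 + 3 + 7 = Db3 + 10 semitones = B3.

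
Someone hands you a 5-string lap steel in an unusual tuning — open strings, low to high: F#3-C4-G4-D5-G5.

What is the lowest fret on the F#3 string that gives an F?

From F#3, count semitones up the chromatic scale until reaching F: F#–G–G#–A–…–D#–E–F — 11 steps.

11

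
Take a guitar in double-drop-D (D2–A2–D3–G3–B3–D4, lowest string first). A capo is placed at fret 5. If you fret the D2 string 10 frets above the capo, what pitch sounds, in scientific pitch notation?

F3

The capo raises the open D2 by 5 semitones to G2; fretting 10 more gives D2 + 5 + 10 = D2 + 15 semitones = F3.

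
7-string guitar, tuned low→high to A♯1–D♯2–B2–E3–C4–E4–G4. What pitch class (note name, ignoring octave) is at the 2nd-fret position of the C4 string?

C4 is MIDI 60. Adding 2 gives 62; 62 mod 12 = 2, i.e. D.

D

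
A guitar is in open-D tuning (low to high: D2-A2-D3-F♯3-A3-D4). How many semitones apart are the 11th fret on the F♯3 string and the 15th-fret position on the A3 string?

7 semitones

F♯3 at fret 11 → F4 (MIDI 65); A3 at fret 15 → C5 (MIDI 72).
65 − 72 = -7, so the two pitches are 7 semitones apart, with C5 the higher.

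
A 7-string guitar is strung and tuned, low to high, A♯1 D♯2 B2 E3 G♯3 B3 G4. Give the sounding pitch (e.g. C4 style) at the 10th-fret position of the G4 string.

The open G4 string plus 10 semitones: G–G#–A–A#–…–D#–E–F.
The walk passes from B into C once, so the octave number goes from 4 to 5.

F5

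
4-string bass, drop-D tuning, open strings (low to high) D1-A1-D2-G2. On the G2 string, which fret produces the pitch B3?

16

B3 is 16 semitones above the open G2 (G–G#–A–A#–…–A–A#–B), so it sits at fret 16.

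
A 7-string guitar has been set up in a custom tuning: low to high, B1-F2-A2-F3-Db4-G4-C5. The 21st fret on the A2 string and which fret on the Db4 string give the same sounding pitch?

Fret 21 on A2 is MIDI 45 + 21 = 66 (Gb4). On the Db4 string (open MIDI 61), that pitch is 66 − 61 = fret 5.

5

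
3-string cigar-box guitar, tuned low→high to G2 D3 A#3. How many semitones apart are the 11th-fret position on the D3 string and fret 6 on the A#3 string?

D3 at fret 11 → C#4 (MIDI 61); A#3 at fret 6 → E4 (MIDI 64).
61 − 64 = -3, so the two pitches are 3 semitones apart, with E4 the higher.

3 semitones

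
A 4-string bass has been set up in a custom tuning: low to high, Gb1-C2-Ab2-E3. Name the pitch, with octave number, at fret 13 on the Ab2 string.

A3

Ab2 is MIDI 44. Adding 13 gives 57, which is A3.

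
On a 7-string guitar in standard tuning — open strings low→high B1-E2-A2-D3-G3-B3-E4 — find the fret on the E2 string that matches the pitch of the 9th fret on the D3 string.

D3 at fret 9 is D3 + 9 semitones = B3.
The open E2 string is 10 semitones below the open D3, so the same pitch on the E2 string lies at fret 9 + 10 = 19.

19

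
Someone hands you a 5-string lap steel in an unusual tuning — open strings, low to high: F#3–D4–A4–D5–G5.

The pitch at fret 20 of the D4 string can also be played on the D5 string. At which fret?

8

D4 at fret 20 is D4 + 20 semitones = A#5.
The open D5 string is 12 semitones above the open D4, so the same pitch on the D5 string lies at fret 20 − 12 = 8.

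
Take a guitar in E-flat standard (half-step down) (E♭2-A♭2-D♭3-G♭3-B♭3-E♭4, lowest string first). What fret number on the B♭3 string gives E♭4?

5

E♭4 is 5 semitones above the open B♭3 (Bb–B–C–Db–D–Eb), so it sits at fret 5.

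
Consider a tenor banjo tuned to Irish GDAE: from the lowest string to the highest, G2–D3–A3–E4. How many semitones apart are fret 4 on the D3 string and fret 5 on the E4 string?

D3 at fret 4 → F♯3 (MIDI 54); E4 at fret 5 → A4 (MIDI 69).
54 − 69 = -15, so the two pitches are 15 semitones apart, with A4 the higher.

15 semitones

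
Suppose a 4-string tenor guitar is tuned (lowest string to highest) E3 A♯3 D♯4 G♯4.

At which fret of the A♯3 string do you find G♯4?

G♯4 is 10 semitones above the open A♯3 (A#–B–C–C#–…–F#–G–G#), so it sits at fret 10.

10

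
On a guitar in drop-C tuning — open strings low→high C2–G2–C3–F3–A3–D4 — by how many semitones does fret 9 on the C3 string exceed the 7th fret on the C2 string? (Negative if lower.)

C3 at fret 9 → A3 (MIDI 57); C2 at fret 7 → G2 (MIDI 43).
57 − 43 = 14, so the two pitches are 14 semitones apart.

14 semitones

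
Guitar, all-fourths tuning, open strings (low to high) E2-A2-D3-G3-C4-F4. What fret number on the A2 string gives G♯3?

G♯3 is 11 semitones above the open A2 (A–A#–B–C–…–F#–G–G#), so it sits at fret 11.

11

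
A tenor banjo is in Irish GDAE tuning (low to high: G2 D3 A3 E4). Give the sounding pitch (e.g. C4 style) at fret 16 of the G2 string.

B3

Each fret is one semitone, so G2 + 16 = B3.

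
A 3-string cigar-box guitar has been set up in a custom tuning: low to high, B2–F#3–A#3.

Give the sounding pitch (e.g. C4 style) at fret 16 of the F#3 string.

F#3 is MIDI 54. Adding 16 gives 70, which is A#4.

A#4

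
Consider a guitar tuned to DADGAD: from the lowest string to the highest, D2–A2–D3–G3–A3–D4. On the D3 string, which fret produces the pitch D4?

D4 is 12 semitones above the open D3 (D–D#–E–F–…–C–C#–D), so it sits at fret 12.

12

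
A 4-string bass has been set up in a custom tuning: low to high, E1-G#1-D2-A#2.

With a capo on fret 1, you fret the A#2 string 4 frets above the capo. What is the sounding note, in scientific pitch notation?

The capo raises the open A#2 by 1 semitone to B2; fretting 4 more gives A#2 + 1 + 4 = A#2 + 5 semitones = D#3.
(Also written Eb.)

D#3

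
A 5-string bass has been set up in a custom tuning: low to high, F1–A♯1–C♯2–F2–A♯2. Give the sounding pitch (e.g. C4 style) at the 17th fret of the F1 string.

A♯2

Each fret is one semitone, so F1 + 17 = A♯2.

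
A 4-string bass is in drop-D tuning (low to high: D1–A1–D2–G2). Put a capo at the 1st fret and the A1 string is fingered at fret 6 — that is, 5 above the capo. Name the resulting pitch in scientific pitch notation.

The capo raises the open A1 by 1 semitone to A#1; fretting 5 more gives A1 + 1 + 5 = A1 + 6 semitones = D#2.

D#2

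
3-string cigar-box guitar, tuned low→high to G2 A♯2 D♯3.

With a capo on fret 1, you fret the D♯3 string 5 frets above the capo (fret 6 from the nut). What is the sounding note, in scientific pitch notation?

A3

The capo raises the open D♯3 by 1 semitone to E3; fretting 5 more gives D♯3 + 1 + 5 = D♯3 + 6 semitones = A3.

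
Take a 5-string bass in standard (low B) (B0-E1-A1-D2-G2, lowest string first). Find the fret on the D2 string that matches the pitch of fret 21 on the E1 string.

11

E1 at fret 21 is E1 + 21 semitones = C♯3.
The open D2 string is 10 semitones above the open E1, so the same pitch on the D2 string lies at fret 21 − 10 = 11.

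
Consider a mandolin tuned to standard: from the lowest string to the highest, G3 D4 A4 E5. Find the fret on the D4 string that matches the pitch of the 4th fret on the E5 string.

E5 at fret 4 is E5 + 4 semitones = G♯5.
The open D4 string is 14 semitones below the open E5, so the same pitch on the D4 string lies at fret 4 + 14 = 18.

18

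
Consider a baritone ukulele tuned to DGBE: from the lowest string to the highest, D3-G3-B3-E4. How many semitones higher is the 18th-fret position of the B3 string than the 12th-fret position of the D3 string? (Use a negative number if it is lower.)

15 semitones

B3 at fret 18 → F5 (MIDI 77); D3 at fret 12 → D4 (MIDI 62).
77 − 62 = 15, so the two pitches are 15 semitones apart.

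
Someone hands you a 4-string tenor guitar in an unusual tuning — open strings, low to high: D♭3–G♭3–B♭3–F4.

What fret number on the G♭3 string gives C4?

C4 is 6 semitones above the open G♭3 (Gb–G–Ab–A–Bb–B–C), so it sits at fret 6.

6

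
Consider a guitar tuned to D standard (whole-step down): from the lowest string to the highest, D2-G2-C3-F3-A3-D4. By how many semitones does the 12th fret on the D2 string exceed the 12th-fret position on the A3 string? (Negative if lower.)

D2 at fret 12 → D3 (MIDI 50); A3 at fret 12 → A4 (MIDI 69).
50 − 69 = -19, so the two pitches are 19 semitones apart.

-19 semitones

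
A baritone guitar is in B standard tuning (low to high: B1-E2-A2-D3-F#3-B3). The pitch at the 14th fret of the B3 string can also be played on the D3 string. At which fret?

23

B3 at fret 14 is B3 + 14 semitones = C#5.
The open D3 string is 9 semitones below the open B3, so the same pitch on the D3 string lies at fret 14 + 9 = 23.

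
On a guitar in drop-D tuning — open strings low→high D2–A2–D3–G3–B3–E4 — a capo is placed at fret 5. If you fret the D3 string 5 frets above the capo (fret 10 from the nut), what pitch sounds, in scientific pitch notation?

C4

The capo raises the open D3 by 5 semitones to G3; fretting 5 more gives D3 + 5 + 5 = D3 + 10 semitones = C4.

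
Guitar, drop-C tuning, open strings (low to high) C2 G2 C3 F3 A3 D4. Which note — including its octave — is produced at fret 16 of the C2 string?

C2 is MIDI 36. Adding 16 gives 52, which is E3.

E3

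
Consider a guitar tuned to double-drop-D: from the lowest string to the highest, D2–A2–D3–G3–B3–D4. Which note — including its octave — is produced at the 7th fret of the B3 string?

F♯4

Each fret is one semitone, so B3 + 7 = F♯4.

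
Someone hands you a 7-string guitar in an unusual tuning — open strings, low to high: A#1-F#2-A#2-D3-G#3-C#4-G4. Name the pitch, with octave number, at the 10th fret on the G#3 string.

The open G#3 string plus 10 semitones: G#–A–A#–B–…–E–F–F#.
The walk passes from B into C once, so the octave number goes from 3 to 4.

F#4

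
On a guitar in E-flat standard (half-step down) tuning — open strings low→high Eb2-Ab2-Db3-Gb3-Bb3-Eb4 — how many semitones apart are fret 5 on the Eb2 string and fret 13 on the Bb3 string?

Eb2 at fret 5 → Ab2 (MIDI 44); Bb3 at fret 13 → B4 (MIDI 71).
44 − 71 = -27, so the two pitches are 27 semitones apart, with B4 the higher.

27 semitones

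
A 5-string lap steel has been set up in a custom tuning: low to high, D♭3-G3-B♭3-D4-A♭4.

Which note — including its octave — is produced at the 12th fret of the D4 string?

The open D4 string plus 12 semitones: D–Eb–E–F–…–C–Db–D.
The walk passes from B into C once, so the octave number goes from 4 to 5.

D5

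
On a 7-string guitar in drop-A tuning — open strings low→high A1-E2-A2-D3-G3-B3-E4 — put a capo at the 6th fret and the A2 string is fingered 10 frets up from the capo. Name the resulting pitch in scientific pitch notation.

The capo raises the open A2 by 6 semitones to D#3; fretting 10 more gives A2 + 6 + 10 = A2 + 16 semitones = C#4.

C#4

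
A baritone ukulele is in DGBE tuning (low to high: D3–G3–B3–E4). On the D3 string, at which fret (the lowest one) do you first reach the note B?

From D3, count semitones up the chromatic scale until reaching B: D–D#–E–F–F#–G–G#–A–A#–B — 9 steps.

9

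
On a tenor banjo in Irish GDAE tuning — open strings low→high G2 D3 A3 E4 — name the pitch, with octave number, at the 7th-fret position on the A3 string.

E4

A3 is MIDI 57. Adding 7 gives 64, which is E4.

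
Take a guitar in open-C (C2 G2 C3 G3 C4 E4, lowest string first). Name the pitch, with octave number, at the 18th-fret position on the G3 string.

C♯5

The open G3 string plus 18 semitones: G–G#–A–A#–…–B–C–C#.
The walk passes from B into C 2 times, so the octave number goes from 3 to 5.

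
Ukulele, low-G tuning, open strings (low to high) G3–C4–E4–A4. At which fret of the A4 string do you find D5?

5

D5 is 5 semitones above the open A4 (A–A#–B–C–C#–D), so it sits at fret 5.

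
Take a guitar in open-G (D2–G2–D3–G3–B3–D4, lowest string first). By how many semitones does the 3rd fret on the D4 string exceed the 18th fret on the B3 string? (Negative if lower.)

-12 semitones

D4 at fret 3 → F4 (MIDI 65); B3 at fret 18 → F5 (MIDI 77).
65 − 77 = -12, so the two pitches are 12 semitones apart.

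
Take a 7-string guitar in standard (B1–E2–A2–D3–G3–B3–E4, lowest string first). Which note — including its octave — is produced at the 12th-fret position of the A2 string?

Each fret is one semitone, so A2 + 12 = A3.

A3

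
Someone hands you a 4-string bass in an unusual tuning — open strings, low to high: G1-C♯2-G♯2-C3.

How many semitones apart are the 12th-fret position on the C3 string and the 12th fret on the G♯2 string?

C3 at fret 12 → C4 (MIDI 60); G♯2 at fret 12 → G♯3 (MIDI 56).
60 − 56 = 4, so the two pitches are 4 semitones apart, with C4 the higher.

4 semitones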